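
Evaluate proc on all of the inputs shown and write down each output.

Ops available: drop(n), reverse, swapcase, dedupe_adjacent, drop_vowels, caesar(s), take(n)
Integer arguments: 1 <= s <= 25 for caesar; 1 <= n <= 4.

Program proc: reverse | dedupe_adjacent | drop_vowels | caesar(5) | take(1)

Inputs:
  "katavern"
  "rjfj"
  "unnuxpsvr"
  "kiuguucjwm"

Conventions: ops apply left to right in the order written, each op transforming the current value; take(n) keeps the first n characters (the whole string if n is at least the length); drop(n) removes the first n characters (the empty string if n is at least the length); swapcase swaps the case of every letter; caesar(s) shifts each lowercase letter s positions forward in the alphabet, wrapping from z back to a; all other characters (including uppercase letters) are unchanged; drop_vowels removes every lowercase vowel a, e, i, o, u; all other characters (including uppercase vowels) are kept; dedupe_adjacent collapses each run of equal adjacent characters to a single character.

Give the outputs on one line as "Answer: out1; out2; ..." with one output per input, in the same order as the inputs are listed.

"s"; "o"; "w"; "r"

Execution, op by op:
  "katavern" -> "nrevatak" -> "nrevatak" -> "nrvtk" -> "swayp" -> "s"
  "rjfj" -> "jfjr" -> "jfjr" -> "jfjr" -> "okow" -> "o"
  "unnuxpsvr" -> "rvspxunnu" -> "rvspxunu" -> "rvspxn" -> "waxucs" -> "w"
  "kiuguucjwm" -> "mwjcuuguik" -> "mwjcuguik" -> "mwjcgk" -> "rbohlp" -> "r"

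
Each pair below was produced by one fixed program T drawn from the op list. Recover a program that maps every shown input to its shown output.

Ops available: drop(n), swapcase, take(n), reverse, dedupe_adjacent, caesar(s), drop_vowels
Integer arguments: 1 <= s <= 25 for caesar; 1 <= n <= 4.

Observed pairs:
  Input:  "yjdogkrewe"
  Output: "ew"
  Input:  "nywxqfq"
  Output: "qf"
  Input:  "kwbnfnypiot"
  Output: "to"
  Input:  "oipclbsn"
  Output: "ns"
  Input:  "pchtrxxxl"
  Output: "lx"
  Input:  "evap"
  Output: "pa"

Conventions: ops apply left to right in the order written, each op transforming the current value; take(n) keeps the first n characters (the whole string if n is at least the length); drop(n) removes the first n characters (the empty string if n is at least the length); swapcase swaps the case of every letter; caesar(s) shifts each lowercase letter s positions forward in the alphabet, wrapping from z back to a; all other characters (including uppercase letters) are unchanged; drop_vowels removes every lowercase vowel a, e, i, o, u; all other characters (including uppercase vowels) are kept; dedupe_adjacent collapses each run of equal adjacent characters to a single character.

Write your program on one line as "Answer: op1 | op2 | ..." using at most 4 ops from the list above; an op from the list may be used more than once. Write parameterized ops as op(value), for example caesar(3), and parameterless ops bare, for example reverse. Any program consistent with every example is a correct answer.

drop(1) | reverse | take(2)

Check, running the answer program on each example:
  "yjdogkrewe" -> "jdogkrewe" -> "ewerkgodj" -> "ew"
  "nywxqfq" -> "ywxqfq" -> "qfqxwy" -> "qf"
  "kwbnfnypiot" -> "wbnfnypiot" -> "toipynfnbw" -> "to"
  "oipclbsn" -> "ipclbsn" -> "nsblcpi" -> "ns"
  "pchtrxxxl" -> "chtrxxxl" -> "lxxxrthc" -> "lx"
  "evap" -> "vap" -> "pav" -> "pa"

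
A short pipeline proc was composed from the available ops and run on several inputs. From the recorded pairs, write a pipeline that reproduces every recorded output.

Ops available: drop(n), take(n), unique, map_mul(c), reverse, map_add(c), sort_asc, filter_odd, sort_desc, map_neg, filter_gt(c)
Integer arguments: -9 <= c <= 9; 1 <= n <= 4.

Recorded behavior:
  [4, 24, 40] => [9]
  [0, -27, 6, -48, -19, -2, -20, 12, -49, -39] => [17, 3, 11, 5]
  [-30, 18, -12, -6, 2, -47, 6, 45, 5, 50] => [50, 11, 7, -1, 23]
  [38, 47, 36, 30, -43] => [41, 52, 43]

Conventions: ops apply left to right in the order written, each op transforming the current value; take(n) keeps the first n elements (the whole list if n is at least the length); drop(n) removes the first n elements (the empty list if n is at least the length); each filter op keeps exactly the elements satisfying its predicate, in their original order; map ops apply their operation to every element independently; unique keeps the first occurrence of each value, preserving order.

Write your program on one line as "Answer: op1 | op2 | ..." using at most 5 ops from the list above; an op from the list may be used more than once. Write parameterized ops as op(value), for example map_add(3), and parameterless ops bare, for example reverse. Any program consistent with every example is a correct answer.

map_add(5) | reverse | drop(2) | filter_gt(-7)

Check, running the answer program on each example:
  [4, 24, 40] -> [9, 29, 45] -> [45, 29, 9] -> [9] -> [9]
  [0, -27, 6, -48, -19, -2, -20, 12, -49, -39] -> [5, -22, 11, -43, -14, 3, -15, 17, -44, -34] -> [-34, -44, 17, -15, 3, -14, -43, 11, -22, 5] -> [17, -15, 3, -14, -43, 11, -22, 5] -> [17, 3, 11, 5]
  [-30, 18, -12, -6, 2, -47, 6, 45, 5, 50] -> [-25, 23, -7, -1, 7, -42, 11, 50, 10, 55] -> [55, 10, 50, 11, -42, 7, -1, -7, 23, -25] -> [50, 11, -42, 7, -1, -7, 23, -25] -> [50, 11, 7, -1, 23]
  [38, 47, 36, 30, -43] -> [43, 52, 41, 35, -38] -> [-38, 35, 41, 52, 43] -> [41, 52, 43] -> [41, 52, 43]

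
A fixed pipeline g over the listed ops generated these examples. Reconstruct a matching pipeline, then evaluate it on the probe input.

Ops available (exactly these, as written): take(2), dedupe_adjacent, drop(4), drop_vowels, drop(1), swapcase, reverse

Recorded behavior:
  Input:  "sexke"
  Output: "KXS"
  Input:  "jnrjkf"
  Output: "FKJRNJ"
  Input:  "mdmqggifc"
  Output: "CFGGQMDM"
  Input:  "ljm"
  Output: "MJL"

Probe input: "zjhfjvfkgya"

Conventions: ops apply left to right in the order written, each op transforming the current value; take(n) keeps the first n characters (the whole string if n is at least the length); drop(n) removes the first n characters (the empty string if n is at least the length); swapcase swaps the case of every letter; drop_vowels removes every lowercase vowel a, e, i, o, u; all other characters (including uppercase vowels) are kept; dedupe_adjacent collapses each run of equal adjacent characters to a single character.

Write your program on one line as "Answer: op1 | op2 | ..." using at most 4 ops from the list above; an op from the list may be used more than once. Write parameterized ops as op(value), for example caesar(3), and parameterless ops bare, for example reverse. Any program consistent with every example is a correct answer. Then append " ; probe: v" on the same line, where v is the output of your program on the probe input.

drop_vowels | swapcase | reverse ; probe: "YGKFVJFHJZ"

Check, running the answer program on each example:
  "sexke" -> "sxk" -> "SXK" -> "KXS"
  "jnrjkf" -> "jnrjkf" -> "JNRJKF" -> "FKJRNJ"
  "mdmqggifc" -> "mdmqggfc" -> "MDMQGGFC" -> "CFGGQMDM"
  "ljm" -> "ljm" -> "LJM" -> "MJL"
  probe: "zjhfjvfkgya" -> "zjhfjvfkgy" -> "ZJHFJVFKGY" -> "YGKFVJFHJZ"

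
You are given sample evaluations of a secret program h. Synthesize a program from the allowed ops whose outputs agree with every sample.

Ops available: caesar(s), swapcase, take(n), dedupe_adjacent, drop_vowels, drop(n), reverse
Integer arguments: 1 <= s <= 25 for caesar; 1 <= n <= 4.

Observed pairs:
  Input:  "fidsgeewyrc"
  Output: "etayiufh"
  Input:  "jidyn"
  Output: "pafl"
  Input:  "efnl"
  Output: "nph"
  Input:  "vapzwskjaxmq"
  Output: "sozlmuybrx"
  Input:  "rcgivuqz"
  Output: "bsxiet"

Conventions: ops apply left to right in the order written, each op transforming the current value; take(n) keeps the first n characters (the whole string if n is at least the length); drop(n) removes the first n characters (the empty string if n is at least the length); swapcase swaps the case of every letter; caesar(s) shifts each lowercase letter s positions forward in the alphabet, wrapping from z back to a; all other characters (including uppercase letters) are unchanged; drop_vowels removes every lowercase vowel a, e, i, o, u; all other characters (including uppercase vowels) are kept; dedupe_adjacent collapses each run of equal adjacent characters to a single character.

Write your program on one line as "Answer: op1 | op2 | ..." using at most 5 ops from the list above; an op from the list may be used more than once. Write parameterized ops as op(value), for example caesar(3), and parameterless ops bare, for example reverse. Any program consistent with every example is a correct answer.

dedupe_adjacent | reverse | drop_vowels | caesar(9) | caesar(19)

Check, running the answer program on each example:
  "fidsgeewyrc" -> "fidsgewyrc" -> "crywegsdif" -> "crywgsdf" -> "lahfpbmo" -> "etayiufh"
  "jidyn" -> "jidyn" -> "nydij" -> "nydj" -> "whms" -> "pafl"
  "efnl" -> "efnl" -> "lnfe" -> "lnf" -> "uwo" -> "nph"
  "vapzwskjaxmq" -> "vapzwskjaxmq" -> "qmxajkswzpav" -> "qmxjkswzpv" -> "zvgstbfiye" -> "sozlmuybrx"
  "rcgivuqz" -> "rcgivuqz" -> "zquvigcr" -> "zqvgcr" -> "izepla" -> "bsxiet"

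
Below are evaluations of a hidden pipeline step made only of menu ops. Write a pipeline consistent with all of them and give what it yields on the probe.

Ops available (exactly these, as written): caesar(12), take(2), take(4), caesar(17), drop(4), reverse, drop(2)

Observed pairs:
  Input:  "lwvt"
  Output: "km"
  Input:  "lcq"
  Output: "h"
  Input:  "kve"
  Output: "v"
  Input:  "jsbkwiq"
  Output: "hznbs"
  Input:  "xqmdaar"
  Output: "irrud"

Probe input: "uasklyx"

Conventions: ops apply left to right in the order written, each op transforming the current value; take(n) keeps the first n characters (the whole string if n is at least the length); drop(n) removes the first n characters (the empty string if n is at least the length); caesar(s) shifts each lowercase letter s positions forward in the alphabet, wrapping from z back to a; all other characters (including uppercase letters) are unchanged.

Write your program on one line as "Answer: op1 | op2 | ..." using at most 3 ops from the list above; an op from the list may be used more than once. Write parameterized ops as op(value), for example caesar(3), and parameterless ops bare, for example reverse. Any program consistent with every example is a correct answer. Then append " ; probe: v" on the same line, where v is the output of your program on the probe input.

drop(2) | caesar(17) | reverse ; probe: "opcbj"

Check, running the answer program on each example:
  "lwvt" -> "vt" -> "mk" -> "km"
  "lcq" -> "q" -> "h" -> "h"
  "kve" -> "e" -> "v" -> "v"
  "jsbkwiq" -> "bkwiq" -> "sbnzh" -> "hznbs"
  "xqmdaar" -> "mdaar" -> "durri" -> "irrud"
  probe: "uasklyx" -> "sklyx" -> "jbcpo" -> "opcbj"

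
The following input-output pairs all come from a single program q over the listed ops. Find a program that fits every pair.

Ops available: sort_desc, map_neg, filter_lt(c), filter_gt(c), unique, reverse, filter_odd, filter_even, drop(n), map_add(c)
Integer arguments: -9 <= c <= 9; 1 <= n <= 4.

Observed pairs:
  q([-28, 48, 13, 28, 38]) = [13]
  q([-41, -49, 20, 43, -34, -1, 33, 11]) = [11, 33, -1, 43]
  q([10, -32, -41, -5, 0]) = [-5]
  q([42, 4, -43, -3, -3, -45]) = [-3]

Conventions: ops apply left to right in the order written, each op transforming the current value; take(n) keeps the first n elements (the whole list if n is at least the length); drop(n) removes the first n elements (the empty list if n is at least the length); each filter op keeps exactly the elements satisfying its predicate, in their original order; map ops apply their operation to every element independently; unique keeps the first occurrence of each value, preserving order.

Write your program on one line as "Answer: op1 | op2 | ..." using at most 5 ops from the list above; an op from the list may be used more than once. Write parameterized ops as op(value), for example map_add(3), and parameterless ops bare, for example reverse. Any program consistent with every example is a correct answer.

filter_gt(-7) | filter_odd | unique | reverse

Check, running the answer program on each example:
  [-28, 48, 13, 28, 38] -> [48, 13, 28, 38] -> [13] -> [13] -> [13]
  [-41, -49, 20, 43, -34, -1, 33, 11] -> [20, 43, -1, 33, 11] -> [43, -1, 33, 11] -> [43, -1, 33, 11] -> [11, 33, -1, 43]
  [10, -32, -41, -5, 0] -> [10, -5, 0] -> [-5] -> [-5] -> [-5]
  [42, 4, -43, -3, -3, -45] -> [42, 4, -3, -3] -> [-3, -3] -> [-3] -> [-3]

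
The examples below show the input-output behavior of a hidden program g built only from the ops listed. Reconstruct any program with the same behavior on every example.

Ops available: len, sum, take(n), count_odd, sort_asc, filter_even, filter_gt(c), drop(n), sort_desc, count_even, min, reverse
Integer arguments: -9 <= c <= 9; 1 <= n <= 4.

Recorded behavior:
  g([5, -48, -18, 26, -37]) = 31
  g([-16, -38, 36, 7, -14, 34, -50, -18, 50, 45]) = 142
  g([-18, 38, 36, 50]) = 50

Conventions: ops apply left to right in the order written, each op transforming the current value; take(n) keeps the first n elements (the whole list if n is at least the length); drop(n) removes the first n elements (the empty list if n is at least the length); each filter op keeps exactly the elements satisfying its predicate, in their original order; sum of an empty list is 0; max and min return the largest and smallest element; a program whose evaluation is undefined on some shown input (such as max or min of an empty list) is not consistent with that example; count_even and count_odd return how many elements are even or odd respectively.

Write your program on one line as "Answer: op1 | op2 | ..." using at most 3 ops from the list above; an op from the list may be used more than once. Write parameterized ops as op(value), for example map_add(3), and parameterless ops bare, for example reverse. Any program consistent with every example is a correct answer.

sort_asc | drop(3) | sum

Check, running the answer program on each example:
  [5, -48, -18, 26, -37] -> [-48, -37, -18, 5, 26] -> [5, 26] -> 31
  [-16, -38, 36, 7, -14, 34, -50, -18, 50, 45] -> [-50, -38, -18, -16, -14, 7, 34, 36, 45, 50] -> [-16, -14, 7, 34, 36, 45, 50] -> 142
  [-18, 38, 36, 50] -> [-18, 36, 38, 50] -> [50] -> 50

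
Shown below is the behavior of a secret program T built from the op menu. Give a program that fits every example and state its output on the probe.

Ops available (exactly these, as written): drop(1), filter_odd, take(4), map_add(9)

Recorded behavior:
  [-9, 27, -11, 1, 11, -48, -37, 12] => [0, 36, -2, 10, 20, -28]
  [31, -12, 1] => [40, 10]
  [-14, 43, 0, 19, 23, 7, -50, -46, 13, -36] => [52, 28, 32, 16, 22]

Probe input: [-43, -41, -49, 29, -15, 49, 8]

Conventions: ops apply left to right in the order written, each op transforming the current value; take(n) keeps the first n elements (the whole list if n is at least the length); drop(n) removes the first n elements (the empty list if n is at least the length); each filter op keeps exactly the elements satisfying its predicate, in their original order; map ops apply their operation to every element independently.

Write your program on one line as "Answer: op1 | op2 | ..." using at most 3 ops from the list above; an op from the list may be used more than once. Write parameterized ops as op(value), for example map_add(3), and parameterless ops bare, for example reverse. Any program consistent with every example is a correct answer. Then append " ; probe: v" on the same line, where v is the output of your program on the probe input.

filter_odd | map_add(9) ; probe: [-34, -32, -40, 38, -6, 58]

Check, running the answer program on each example:
  [-9, 27, -11, 1, 11, -48, -37, 12] -> [-9, 27, -11, 1, 11, -37] -> [0, 36, -2, 10, 20, -28]
  [31, -12, 1] -> [31, 1] -> [40, 10]
  [-14, 43, 0, 19, 23, 7, -50, -46, 13, -36] -> [43, 19, 23, 7, 13] -> [52, 28, 32, 16, 22]
  probe: [-43, -41, -49, 29, -15, 49, 8] -> [-43, -41, -49, 29, -15, 49] -> [-34, -32, -40, 38, -6, 58]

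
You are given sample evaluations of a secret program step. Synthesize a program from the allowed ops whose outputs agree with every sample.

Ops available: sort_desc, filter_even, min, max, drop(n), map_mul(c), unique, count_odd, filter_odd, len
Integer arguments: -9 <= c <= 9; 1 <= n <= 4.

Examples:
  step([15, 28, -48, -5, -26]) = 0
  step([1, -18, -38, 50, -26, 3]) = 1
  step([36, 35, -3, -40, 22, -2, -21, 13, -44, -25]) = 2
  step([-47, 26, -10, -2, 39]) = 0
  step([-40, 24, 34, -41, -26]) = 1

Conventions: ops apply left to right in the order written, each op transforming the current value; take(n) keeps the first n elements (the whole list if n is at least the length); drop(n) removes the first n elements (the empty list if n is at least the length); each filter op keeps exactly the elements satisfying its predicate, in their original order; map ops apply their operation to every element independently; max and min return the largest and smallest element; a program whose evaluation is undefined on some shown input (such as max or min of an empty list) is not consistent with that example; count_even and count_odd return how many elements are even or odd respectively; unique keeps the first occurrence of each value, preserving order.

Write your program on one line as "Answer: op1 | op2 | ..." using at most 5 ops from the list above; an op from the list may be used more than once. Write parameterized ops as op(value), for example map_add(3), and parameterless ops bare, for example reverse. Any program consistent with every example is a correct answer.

filter_even | drop(3) | map_mul(-6) | len

Check, running the answer program on each example:
  [15, 28, -48, -5, -26] -> [28, -48, -26] -> [] -> [] -> 0
  [1, -18, -38, 50, -26, 3] -> [-18, -38, 50, -26] -> [-26] -> [156] -> 1
  [36, 35, -3, -40, 22, -2, -21, 13, -44, -25] -> [36, -40, 22, -2, -44] -> [-2, -44] -> [12, 264] -> 2
  [-47, 26, -10, -2, 39] -> [26, -10, -2] -> [] -> [] -> 0
  [-40, 24, 34, -41, -26] -> [-40, 24, 34, -26] -> [-26] -> [156] -> 1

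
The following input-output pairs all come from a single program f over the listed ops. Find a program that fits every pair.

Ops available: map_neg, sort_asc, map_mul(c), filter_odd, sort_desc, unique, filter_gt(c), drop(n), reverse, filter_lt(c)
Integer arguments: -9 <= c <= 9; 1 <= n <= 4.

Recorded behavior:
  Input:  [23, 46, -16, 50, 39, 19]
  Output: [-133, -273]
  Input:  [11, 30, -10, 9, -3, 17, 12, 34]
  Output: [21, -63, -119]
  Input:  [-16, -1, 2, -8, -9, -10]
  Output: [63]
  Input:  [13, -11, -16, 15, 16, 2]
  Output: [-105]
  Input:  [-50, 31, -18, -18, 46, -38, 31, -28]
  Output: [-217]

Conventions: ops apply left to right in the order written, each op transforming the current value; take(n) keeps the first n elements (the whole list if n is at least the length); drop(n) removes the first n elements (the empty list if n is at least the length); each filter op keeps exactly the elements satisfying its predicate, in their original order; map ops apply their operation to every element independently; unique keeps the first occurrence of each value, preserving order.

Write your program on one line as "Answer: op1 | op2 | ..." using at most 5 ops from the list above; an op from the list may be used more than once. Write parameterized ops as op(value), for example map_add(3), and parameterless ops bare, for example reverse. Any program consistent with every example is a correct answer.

drop(3) | sort_asc | filter_odd | map_mul(-7)

Check, running the answer program on each example:
  [23, 46, -16, 50, 39, 19] -> [50, 39, 19] -> [19, 39, 50] -> [19, 39] -> [-133, -273]
  [11, 30, -10, 9, -3, 17, 12, 34] -> [9, -3, 17, 12, 34] -> [-3, 9, 12, 17, 34] -> [-3, 9, 17] -> [21, -63, -119]
  [-16, -1, 2, -8, -9, -10] -> [-8, -9, -10] -> [-10, -9, -8] -> [-9] -> [63]
  [13, -11, -16, 15, 16, 2] -> [15, 16, 2] -> [2, 15, 16] -> [15] -> [-105]
  [-50, 31, -18, -18, 46, -38, 31, -28] -> [-18, 46, -38, 31, -28] -> [-38, -28, -18, 31, 46] -> [31] -> [-217]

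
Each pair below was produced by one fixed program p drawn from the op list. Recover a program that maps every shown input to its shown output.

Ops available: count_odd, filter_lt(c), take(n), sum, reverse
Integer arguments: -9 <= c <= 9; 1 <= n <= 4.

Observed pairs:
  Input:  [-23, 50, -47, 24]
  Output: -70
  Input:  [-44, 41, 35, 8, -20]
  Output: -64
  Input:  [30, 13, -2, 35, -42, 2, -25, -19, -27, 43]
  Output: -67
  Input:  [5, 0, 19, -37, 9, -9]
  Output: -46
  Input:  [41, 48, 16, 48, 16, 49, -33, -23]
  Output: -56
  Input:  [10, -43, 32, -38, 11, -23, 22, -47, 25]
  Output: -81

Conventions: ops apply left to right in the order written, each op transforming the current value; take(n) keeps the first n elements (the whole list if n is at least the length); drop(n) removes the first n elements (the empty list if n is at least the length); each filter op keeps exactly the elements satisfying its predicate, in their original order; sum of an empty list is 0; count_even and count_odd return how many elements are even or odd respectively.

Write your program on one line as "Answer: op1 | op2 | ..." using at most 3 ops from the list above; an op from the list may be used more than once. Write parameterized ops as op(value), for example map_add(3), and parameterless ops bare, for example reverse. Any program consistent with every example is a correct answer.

filter_lt(-4) | take(2) | sum

Check, running the answer program on each example:
  [-23, 50, -47, 24] -> [-23, -47] -> [-23, -47] -> -70
  [-44, 41, 35, 8, -20] -> [-44, -20] -> [-44, -20] -> -64
  [30, 13, -2, 35, -42, 2, -25, -19, -27, 43] -> [-42, -25, -19, -27] -> [-42, -25] -> -67
  [5, 0, 19, -37, 9, -9] -> [-37, -9] -> [-37, -9] -> -46
  [41, 48, 16, 48, 16, 49, -33, -23] -> [-33, -23] -> [-33, -23] -> -56
  [10, -43, 32, -38, 11, -23, 22, -47, 25] -> [-43, -38, -23, -47] -> [-43, -38] -> -81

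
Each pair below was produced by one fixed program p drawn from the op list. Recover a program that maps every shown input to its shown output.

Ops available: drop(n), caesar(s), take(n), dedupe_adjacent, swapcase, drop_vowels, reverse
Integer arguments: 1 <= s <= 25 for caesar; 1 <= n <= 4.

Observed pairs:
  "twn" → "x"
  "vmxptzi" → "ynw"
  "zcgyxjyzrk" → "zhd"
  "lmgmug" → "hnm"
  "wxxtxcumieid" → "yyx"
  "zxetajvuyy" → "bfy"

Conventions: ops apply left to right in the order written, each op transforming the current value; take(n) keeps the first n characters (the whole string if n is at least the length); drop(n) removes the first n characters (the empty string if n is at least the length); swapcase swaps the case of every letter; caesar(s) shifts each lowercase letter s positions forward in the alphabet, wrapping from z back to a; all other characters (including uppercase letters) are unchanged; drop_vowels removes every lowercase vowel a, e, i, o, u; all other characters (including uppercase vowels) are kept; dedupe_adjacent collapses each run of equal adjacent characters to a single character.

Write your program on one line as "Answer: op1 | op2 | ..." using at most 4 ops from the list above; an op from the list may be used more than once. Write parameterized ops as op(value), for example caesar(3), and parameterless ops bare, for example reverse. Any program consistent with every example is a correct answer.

caesar(1) | drop_vowels | take(3) | reverse

Check, running the answer program on each example:
  "twn" -> "uxo" -> "x" -> "x" -> "x"
  "vmxptzi" -> "wnyquaj" -> "wnyqj" -> "wny" -> "ynw"
  "zcgyxjyzrk" -> "adhzykzasl" -> "dhzykzsl" -> "dhz" -> "zhd"
  "lmgmug" -> "mnhnvh" -> "mnhnvh" -> "mnh" -> "hnm"
  "wxxtxcumieid" -> "xyyuydvnjfje" -> "xyyydvnjfj" -> "xyy" -> "yyx"
  "zxetajvuyy" -> "ayfubkwvzz" -> "yfbkwvzz" -> "yfb" -> "bfy"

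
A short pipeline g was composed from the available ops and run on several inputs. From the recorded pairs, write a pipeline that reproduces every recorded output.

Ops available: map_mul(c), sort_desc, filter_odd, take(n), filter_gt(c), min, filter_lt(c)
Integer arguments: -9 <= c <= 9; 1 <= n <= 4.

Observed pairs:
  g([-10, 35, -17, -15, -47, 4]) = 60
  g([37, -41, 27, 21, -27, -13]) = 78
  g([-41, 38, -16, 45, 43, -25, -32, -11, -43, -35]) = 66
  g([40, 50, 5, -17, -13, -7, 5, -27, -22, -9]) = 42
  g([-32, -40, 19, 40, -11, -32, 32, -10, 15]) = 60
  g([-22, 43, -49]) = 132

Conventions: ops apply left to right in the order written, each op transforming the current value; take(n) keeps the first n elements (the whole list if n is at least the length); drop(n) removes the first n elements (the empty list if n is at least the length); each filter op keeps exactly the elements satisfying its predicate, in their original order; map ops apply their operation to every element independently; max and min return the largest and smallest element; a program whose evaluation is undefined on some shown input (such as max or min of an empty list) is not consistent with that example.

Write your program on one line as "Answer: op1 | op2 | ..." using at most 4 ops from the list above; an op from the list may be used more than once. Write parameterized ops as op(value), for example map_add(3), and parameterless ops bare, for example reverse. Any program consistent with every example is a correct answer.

filter_lt(7) | map_mul(-6) | filter_gt(3) | min

Check, running the answer program on each example:
  [-10, 35, -17, -15, -47, 4] -> [-10, -17, -15, -47, 4] -> [60, 102, 90, 282, -24] -> [60, 102, 90, 282] -> 60
  [37, -41, 27, 21, -27, -13] -> [-41, -27, -13] -> [246, 162, 78] -> [246, 162, 78] -> 78
  [-41, 38, -16, 45, 43, -25, -32, -11, -43, -35] -> [-41, -16, -25, -32, -11, -43, -35] -> [246, 96, 150, 192, 66, 258, 210] -> [246, 96, 150, 192, 66, 258, 210] -> 66
  [40, 50, 5, -17, -13, -7, 5, -27, -22, -9] -> [5, -17, -13, -7, 5, -27, -22, -9] -> [-30, 102, 78, 42, -30, 162, 132, 54] -> [102, 78, 42, 162, 132, 54] -> 42
  [-32, -40, 19, 40, -11, -32, 32, -10, 15] -> [-32, -40, -11, -32, -10] -> [192, 240, 66, 192, 60] -> [192, 240, 66, 192, 60] -> 60
  [-22, 43, -49] -> [-22, -49] -> [132, 294] -> [132, 294] -> 132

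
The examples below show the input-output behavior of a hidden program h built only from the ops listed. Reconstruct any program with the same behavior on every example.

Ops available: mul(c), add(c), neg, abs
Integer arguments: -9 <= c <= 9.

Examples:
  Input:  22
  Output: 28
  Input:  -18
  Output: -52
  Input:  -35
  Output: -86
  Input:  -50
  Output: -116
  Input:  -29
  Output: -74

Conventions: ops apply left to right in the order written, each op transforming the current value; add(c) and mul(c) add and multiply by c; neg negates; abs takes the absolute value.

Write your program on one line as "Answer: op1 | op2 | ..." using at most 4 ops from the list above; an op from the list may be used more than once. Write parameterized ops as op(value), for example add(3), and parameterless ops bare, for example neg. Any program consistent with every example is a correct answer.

add(-8) | neg | mul(-2)

Check, running the answer program on each example:
  22 -> 14 -> -14 -> 28
  -18 -> -26 -> 26 -> -52
  -35 -> -43 -> 43 -> -86
  -50 -> -58 -> 58 -> -116
  -29 -> -37 -> 37 -> -74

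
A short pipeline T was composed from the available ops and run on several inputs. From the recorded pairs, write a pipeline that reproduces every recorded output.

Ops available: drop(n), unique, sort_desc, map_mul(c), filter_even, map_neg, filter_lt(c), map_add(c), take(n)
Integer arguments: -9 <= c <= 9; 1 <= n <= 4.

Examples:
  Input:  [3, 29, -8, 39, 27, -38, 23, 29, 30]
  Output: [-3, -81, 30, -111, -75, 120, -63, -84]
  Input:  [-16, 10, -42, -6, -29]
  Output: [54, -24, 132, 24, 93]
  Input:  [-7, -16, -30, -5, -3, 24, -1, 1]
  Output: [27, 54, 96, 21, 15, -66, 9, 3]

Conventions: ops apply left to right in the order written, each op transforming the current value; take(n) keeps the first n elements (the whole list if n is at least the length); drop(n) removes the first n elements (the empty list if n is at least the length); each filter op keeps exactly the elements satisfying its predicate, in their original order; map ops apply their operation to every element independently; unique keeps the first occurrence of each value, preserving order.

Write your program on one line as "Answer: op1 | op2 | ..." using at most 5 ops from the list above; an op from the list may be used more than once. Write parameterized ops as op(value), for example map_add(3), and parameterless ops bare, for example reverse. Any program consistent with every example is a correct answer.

map_neg | map_add(2) | unique | map_neg | map_mul(-3)

Check, running the answer program on each example:
  [3, 29, -8, 39, 27, -38, 23, 29, 30] -> [-3, -29, 8, -39, -27, 38, -23, -29, -30] -> [-1, -27, 10, -37, -25, 40, -21, -27, -28] -> [-1, -27, 10, -37, -25, 40, -21, -28] -> [1, 27, -10, 37, 25, -40, 21, 28] -> [-3, -81, 30, -111, -75, 120, -63, -84]
  [-16, 10, -42, -6, -29] -> [16, -10, 42, 6, 29] -> [18, -8, 44, 8, 31] -> [18, -8, 44, 8, 31] -> [-18, 8, -44, -8, -31] -> [54, -24, 132, 24, 93]
  [-7, -16, -30, -5, -3, 24, -1, 1] -> [7, 16, 30, 5, 3, -24, 1, -1] -> [9, 18, 32, 7, 5, -22, 3, 1] -> [9, 18, 32, 7, 5, -22, 3, 1] -> [-9, -18, -32, -7, -5, 22, -3, -1] -> [27, 54, 96, 21, 15, -66, 9, 3]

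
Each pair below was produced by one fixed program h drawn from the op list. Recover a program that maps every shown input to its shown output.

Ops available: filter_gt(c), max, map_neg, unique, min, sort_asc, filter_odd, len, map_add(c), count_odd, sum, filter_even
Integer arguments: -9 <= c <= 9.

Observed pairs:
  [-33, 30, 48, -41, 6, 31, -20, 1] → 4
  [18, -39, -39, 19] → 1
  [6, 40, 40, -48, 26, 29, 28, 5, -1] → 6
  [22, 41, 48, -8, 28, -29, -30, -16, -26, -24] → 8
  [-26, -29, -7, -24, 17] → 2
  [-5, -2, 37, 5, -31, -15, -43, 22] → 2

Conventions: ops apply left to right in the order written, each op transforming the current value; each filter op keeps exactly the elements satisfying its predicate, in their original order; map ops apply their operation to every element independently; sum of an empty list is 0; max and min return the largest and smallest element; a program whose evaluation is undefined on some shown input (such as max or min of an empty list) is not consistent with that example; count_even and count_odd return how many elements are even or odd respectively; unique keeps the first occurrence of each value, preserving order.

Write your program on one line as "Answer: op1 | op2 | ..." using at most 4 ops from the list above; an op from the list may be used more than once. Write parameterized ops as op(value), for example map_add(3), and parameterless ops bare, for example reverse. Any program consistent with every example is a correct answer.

map_neg | map_add(-5) | count_odd

Check, running the answer program on each example:
  [-33, 30, 48, -41, 6, 31, -20, 1] -> [33, -30, -48, 41, -6, -31, 20, -1] -> [28, -35, -53, 36, -11, -36, 15, -6] -> 4
  [18, -39, -39, 19] -> [-18, 39, 39, -19] -> [-23, 34, 34, -24] -> 1
  [6, 40, 40, -48, 26, 29, 28, 5, -1] -> [-6, -40, -40, 48, -26, -29, -28, -5, 1] -> [-11, -45, -45, 43, -31, -34, -33, -10, -4] -> 6
  [22, 41, 48, -8, 28, -29, -30, -16, -26, -24] -> [-22, -41, -48, 8, -28, 29, 30, 16, 26, 24] -> [-27, -46, -53, 3, -33, 24, 25, 11, 21, 19] -> 8
  [-26, -29, -7, -24, 17] -> [26, 29, 7, 24, -17] -> [21, 24, 2, 19, -22] -> 2
  [-5, -2, 37, 5, -31, -15, -43, 22] -> [5, 2, -37, -5, 31, 15, 43, -22] -> [0, -3, -42, -10, 26, 10, 38, -27] -> 2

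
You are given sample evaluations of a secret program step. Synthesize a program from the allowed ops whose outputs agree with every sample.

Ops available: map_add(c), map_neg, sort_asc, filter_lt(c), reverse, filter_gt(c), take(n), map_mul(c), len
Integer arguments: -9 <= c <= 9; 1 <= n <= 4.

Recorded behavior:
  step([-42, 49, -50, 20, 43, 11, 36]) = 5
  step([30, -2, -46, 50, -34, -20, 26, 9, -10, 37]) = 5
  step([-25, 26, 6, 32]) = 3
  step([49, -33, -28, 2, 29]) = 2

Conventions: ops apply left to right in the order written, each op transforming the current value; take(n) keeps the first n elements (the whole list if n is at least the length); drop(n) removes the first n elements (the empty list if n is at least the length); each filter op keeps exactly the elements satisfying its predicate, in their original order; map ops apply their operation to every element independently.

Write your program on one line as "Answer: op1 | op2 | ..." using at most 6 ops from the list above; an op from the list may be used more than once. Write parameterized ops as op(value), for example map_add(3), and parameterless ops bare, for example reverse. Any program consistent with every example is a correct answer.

filter_gt(-1) | sort_asc | reverse | filter_gt(2) | len

Check, running the answer program on each example:
  [-42, 49, -50, 20, 43, 11, 36] -> [49, 20, 43, 11, 36] -> [11, 20, 36, 43, 49] -> [49, 43, 36, 20, 11] -> [49, 43, 36, 20, 11] -> 5
  [30, -2, -46, 50, -34, -20, 26, 9, -10, 37] -> [30, 50, 26, 9, 37] -> [9, 26, 30, 37, 50] -> [50, 37, 30, 26, 9] -> [50, 37, 30, 26, 9] -> 5
  [-25, 26, 6, 32] -> [26, 6, 32] -> [6, 26, 32] -> [32, 26, 6] -> [32, 26, 6] -> 3
  [49, -33, -28, 2, 29] -> [49, 2, 29] -> [2, 29, 49] -> [49, 29, 2] -> [49, 29] -> 2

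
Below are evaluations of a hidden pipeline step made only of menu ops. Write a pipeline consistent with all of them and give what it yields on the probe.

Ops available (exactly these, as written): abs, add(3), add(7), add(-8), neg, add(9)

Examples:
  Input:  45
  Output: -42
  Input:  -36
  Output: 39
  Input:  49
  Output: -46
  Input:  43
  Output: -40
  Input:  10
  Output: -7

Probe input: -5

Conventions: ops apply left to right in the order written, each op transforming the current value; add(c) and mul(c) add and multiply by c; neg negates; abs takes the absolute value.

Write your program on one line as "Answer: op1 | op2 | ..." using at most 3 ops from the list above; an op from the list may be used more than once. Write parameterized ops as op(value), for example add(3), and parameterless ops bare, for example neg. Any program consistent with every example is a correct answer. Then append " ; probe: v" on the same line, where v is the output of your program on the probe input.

neg | add(3) ; probe: 8

Check, running the answer program on each example:
  45 -> -45 -> -42
  -36 -> 36 -> 39
  49 -> -49 -> -46
  43 -> -43 -> -40
  10 -> -10 -> -7
  probe: -5 -> 5 -> 8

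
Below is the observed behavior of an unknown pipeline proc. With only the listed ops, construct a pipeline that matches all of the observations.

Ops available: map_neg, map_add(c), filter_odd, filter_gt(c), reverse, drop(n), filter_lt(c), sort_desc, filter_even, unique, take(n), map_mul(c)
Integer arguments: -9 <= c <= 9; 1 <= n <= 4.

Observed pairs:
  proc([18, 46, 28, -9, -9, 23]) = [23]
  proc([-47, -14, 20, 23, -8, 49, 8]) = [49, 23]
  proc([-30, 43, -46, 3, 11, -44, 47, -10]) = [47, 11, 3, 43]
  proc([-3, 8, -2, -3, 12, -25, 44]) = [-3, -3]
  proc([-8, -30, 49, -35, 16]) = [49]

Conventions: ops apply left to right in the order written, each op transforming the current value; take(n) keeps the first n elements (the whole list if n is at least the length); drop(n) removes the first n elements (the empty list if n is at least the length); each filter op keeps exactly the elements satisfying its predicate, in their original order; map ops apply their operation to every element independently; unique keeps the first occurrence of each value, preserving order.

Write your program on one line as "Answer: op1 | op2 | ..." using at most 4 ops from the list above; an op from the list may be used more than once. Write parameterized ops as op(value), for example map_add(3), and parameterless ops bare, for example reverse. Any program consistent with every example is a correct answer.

reverse | filter_gt(-8) | filter_odd

Check, running the answer program on each example:
  [18, 46, 28, -9, -9, 23] -> [23, -9, -9, 28, 46, 18] -> [23, 28, 46, 18] -> [23]
  [-47, -14, 20, 23, -8, 49, 8] -> [8, 49, -8, 23, 20, -14, -47] -> [8, 49, 23, 20] -> [49, 23]
  [-30, 43, -46, 3, 11, -44, 47, -10] -> [-10, 47, -44, 11, 3, -46, 43, -30] -> [47, 11, 3, 43] -> [47, 11, 3, 43]
  [-3, 8, -2, -3, 12, -25, 44] -> [44, -25, 12, -3, -2, 8, -3] -> [44, 12, -3, -2, 8, -3] -> [-3, -3]
  [-8, -30, 49, -35, 16] -> [16, -35, 49, -30, -8] -> [16, 49] -> [49]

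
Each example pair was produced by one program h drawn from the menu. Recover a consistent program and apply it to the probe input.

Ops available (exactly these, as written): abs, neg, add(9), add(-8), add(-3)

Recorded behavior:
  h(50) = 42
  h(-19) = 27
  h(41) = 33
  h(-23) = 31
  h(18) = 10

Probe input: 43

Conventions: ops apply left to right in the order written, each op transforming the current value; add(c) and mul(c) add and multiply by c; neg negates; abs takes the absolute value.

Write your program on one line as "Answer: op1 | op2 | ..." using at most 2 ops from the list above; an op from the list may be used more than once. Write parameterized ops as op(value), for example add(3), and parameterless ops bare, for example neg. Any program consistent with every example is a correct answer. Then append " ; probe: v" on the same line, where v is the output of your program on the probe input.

add(-8) | abs ; probe: 35

Check, running the answer program on each example:
  50 -> 42 -> 42
  -19 -> -27 -> 27
  41 -> 33 -> 33
  -23 -> -31 -> 31
  18 -> 10 -> 10
  probe: 43 -> 35 -> 35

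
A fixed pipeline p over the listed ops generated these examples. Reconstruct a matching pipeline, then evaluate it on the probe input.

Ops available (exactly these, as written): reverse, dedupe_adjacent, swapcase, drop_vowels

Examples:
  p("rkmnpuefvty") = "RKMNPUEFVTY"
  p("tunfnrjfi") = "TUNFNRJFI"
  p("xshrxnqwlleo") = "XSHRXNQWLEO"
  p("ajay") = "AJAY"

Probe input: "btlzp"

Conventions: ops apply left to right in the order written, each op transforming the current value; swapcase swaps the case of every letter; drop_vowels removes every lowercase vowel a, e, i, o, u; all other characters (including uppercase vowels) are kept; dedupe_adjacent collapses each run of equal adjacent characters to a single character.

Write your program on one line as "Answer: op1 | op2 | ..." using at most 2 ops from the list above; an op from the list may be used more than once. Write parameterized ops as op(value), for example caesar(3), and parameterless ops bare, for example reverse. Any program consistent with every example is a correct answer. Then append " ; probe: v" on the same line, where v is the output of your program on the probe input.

swapcase | dedupe_adjacent ; probe: "BTLZP"

Check, running the answer program on each example:
  "rkmnpuefvty" -> "RKMNPUEFVTY" -> "RKMNPUEFVTY"
  "tunfnrjfi" -> "TUNFNRJFI" -> "TUNFNRJFI"
  "xshrxnqwlleo" -> "XSHRXNQWLLEO" -> "XSHRXNQWLEO"
  "ajay" -> "AJAY" -> "AJAY"
  probe: "btlzp" -> "BTLZP" -> "BTLZP"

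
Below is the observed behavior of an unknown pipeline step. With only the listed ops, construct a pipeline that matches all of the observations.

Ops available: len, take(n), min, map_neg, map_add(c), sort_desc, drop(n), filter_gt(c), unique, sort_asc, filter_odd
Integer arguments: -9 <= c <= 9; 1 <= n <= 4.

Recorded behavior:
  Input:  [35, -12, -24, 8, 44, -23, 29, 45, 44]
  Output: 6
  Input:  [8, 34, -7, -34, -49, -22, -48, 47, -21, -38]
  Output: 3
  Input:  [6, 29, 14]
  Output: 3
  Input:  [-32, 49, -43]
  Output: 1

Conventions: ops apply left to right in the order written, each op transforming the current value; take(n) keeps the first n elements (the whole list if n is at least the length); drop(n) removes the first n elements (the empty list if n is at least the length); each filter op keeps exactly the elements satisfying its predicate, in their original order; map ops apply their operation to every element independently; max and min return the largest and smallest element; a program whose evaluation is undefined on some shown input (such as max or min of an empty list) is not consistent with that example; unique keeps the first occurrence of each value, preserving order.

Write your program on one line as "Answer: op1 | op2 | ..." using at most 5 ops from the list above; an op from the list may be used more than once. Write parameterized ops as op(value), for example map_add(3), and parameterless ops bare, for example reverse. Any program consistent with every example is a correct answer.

map_add(1) | sort_asc | filter_gt(4) | len

Check, running the answer program on each example:
  [35, -12, -24, 8, 44, -23, 29, 45, 44] -> [36, -11, -23, 9, 45, -22, 30, 46, 45] -> [-23, -22, -11, 9, 30, 36, 45, 45, 46] -> [9, 30, 36, 45, 45, 46] -> 6
  [8, 34, -7, -34, -49, -22, -48, 47, -21, -38] -> [9, 35, -6, -33, -48, -21, -47, 48, -20, -37] -> [-48, -47, -37, -33, -21, -20, -6, 9, 35, 48] -> [9, 35, 48] -> 3
  [6, 29, 14] -> [7, 30, 15] -> [7, 15, 30] -> [7, 15, 30] -> 3
  [-32, 49, -43] -> [-31, 50, -42] -> [-42, -31, 50] -> [50] -> 1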